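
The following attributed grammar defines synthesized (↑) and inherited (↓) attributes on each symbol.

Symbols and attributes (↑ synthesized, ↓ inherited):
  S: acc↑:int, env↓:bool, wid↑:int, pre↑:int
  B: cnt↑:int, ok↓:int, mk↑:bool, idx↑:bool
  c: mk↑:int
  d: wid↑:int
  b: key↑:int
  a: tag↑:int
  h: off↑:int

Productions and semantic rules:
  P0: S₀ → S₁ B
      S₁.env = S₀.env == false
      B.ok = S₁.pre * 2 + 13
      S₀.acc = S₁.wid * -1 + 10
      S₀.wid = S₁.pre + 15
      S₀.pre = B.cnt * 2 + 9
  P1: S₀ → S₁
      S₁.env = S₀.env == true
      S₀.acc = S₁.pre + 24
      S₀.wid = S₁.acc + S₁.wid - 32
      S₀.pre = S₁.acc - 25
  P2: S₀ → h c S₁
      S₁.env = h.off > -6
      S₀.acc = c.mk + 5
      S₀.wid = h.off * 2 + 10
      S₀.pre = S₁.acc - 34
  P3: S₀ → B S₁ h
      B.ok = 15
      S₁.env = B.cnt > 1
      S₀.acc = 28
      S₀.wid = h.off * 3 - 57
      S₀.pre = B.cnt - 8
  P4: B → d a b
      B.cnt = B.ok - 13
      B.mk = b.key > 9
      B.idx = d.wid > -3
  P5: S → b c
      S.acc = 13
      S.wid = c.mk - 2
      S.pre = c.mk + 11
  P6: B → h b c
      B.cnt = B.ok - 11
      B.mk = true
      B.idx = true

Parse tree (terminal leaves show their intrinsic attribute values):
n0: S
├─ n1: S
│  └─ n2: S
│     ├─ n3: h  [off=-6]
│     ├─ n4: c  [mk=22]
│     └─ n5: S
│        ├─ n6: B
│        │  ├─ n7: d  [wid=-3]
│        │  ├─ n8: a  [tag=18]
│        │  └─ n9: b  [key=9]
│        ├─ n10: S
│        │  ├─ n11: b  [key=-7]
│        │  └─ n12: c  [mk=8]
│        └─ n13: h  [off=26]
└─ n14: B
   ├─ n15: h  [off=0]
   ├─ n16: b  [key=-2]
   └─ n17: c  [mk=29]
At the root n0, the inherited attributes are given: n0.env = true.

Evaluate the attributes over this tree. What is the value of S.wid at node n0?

17

1. n0.env = true  [given at root]
2. n1.env = false  [S₀.env == false]
3. n2.env = false  [S₀.env == true]
4. n3.off = -6  [terminal]
5. n4.mk = 22  [terminal]
6. n5.env = false  [h.off > -6]
7. n6.ok = 15  [15]
8. n7.wid = -3  [terminal]
9. n8.tag = 18  [terminal]
10. n9.key = 9  [terminal]
11. n6.cnt = 2  [B.ok - 13]
12. n6.mk = false  [b.key > 9]
13. n6.idx = false  [d.wid > -3]
14. n10.env = true  [B.cnt > 1]
15. n11.key = -7  [terminal]
16. n12.mk = 8  [terminal]
17. n10.acc = 13  [13]
18. n10.wid = 6  [c.mk - 2]
19. n10.pre = 19  [c.mk + 11]
20. n13.off = 26  [terminal]
21. n5.acc = 28  [28]
22. n5.wid = 21  [h.off * 3 - 57]
23. n5.pre = -6  [B.cnt - 8]
24. n2.acc = 27  [c.mk + 5]
25. n2.wid = -2  [h.off * 2 + 10]
26. n2.pre = -6  [S₁.acc - 34]
27. n1.acc = 18  [S₁.pre + 24]
28. n1.wid = -7  [S₁.acc + S₁.wid - 32]
29. n1.pre = 2  [S₁.acc - 25]
30. n14.ok = 17  [S₁.pre * 2 + 13]
31. n15.off = 0  [terminal]
32. n16.key = -2  [terminal]
33. n17.mk = 29  [terminal]
34. n14.cnt = 6  [B.ok - 11]
35. n14.mk = true  [true]
36. n14.idx = true  [true]
37. n0.acc = 17  [S₁.wid * -1 + 10]
38. n0.wid = 17  [S₁.pre + 15]
39. n0.pre = 21  [B.cnt * 2 + 9]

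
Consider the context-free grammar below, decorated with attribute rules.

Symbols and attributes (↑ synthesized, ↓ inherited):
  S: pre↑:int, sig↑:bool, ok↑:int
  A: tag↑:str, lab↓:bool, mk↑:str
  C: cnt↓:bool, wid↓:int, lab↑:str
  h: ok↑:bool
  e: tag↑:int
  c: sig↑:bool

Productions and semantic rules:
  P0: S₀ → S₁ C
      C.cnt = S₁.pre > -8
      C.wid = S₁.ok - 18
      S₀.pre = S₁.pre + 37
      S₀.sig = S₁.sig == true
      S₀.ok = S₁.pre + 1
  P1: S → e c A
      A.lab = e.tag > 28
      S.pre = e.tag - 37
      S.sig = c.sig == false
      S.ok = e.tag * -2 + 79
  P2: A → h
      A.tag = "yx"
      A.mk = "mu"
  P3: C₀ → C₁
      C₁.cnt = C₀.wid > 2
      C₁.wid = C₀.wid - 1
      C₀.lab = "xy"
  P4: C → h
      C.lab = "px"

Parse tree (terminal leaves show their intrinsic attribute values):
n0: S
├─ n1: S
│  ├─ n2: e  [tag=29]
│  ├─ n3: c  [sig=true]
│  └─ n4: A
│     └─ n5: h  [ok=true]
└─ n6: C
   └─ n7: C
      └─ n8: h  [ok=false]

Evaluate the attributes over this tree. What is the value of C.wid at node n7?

1. n2.tag = 29  [terminal]
2. n3.sig = true  [terminal]
3. n4.lab = true  [e.tag > 28]
4. n5.ok = true  [terminal]
5. n4.tag = "yx"  ["yx"]
6. n4.mk = "mu"  ["mu"]
7. n1.pre = -8  [e.tag - 37]
8. n1.sig = false  [c.sig == false]
9. n1.ok = 21  [e.tag * -2 + 79]
10. n6.cnt = false  [S₁.pre > -8]
11. n6.wid = 3  [S₁.ok - 18]
12. n7.cnt = true  [C₀.wid > 2]
13. n7.wid = 2  [C₀.wid - 1]
14. n8.ok = false  [terminal]
15. n7.lab = "px"  ["px"]
16. n6.lab = "xy"  ["xy"]
17. n0.pre = 29  [S₁.pre + 37]
18. n0.sig = false  [S₁.sig == true]
19. n0.ok = -7  [S₁.pre + 1]

2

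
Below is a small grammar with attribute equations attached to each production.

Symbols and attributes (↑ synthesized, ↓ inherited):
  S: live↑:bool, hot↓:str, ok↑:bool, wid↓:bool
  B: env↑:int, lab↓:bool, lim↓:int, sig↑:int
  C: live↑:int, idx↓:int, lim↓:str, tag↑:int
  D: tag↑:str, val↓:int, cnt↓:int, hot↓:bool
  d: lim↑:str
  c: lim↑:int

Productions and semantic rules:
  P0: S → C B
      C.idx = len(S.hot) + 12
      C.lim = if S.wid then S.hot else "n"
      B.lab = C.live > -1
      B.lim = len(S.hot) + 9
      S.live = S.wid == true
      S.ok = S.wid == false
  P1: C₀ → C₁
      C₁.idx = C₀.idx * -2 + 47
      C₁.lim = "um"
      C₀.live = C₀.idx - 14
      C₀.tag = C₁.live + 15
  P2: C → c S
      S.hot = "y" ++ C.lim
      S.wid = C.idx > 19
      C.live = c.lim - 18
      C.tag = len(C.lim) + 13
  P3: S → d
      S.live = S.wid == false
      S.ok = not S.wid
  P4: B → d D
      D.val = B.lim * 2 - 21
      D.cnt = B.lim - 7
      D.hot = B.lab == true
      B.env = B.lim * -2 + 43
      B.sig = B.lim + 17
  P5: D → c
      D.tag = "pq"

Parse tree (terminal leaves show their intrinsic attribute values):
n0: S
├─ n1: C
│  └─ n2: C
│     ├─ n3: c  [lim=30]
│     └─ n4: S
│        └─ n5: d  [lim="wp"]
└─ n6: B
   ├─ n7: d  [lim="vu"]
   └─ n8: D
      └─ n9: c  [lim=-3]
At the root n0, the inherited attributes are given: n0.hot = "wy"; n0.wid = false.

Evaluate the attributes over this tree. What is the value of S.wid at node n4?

false

1. n0.hot = "wy"  [given at root]
2. n0.wid = false  [given at root]
3. n1.idx = 14  [len(S.hot) + 12]
4. n1.lim = "n"  [if S.wid then S.hot else "n"]
5. n2.idx = 19  [C₀.idx * -2 + 47]
6. n2.lim = "um"  ["um"]
7. n3.lim = 30  [terminal]
8. n4.hot = "yum"  ["y" ++ C.lim]
9. n4.wid = false  [C.idx > 19]
10. n5.lim = "wp"  [terminal]
11. n4.live = true  [S.wid == false]
12. n4.ok = true  [not S.wid]
13. n2.live = 12  [c.lim - 18]
14. n2.tag = 15  [len(C.lim) + 13]
15. n1.live = 0  [C₀.idx - 14]
16. n1.tag = 27  [C₁.live + 15]
17. n6.lab = true  [C.live > -1]
18. n6.lim = 11  [len(S.hot) + 9]
19. n7.lim = "vu"  [terminal]
20. n8.val = 1  [B.lim * 2 - 21]
21. n8.cnt = 4  [B.lim - 7]
22. n8.hot = true  [B.lab == true]
23. n9.lim = -3  [terminal]
24. n8.tag = "pq"  ["pq"]
25. n6.env = 21  [B.lim * -2 + 43]
26. n6.sig = 28  [B.lim + 17]
27. n0.live = false  [S.wid == true]
28. n0.ok = true  [S.wid == false]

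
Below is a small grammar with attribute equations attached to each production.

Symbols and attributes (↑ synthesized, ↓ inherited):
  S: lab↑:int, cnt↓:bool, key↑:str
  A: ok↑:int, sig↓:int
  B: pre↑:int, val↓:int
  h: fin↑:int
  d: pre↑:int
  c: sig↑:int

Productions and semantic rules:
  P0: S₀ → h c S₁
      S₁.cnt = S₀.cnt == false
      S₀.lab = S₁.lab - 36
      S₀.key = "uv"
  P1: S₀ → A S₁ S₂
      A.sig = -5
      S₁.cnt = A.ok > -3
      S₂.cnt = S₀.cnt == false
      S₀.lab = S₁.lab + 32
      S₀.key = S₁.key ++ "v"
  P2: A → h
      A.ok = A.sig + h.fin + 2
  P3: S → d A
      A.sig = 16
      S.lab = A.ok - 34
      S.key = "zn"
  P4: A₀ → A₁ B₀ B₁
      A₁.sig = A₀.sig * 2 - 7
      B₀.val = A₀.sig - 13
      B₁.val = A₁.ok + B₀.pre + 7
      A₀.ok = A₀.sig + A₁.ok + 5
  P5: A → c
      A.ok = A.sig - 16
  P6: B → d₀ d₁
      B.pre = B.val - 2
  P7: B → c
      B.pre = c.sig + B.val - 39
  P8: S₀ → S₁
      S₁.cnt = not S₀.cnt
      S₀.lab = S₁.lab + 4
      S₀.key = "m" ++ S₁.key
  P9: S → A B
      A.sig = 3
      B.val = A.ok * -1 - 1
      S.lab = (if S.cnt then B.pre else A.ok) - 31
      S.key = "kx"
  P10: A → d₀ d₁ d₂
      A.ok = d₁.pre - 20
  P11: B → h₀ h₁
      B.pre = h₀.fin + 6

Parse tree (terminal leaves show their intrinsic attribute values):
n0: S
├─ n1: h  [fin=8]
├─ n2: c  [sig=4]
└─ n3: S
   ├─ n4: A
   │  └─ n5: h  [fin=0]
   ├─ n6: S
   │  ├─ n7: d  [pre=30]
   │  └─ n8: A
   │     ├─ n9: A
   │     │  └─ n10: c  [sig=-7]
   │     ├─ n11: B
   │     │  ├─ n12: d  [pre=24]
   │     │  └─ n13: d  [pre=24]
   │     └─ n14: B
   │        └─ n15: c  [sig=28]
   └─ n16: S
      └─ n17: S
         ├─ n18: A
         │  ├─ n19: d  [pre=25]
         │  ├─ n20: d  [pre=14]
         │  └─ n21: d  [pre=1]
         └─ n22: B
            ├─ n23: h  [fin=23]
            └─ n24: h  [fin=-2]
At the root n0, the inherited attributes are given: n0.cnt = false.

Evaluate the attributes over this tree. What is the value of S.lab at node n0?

1. n0.cnt = false  [given at root]
2. n1.fin = 8  [terminal]
3. n2.sig = 4  [terminal]
4. n3.cnt = true  [S₀.cnt == false]
5. n4.sig = -5  [-5]
6. n5.fin = 0  [terminal]
7. n4.ok = -3  [A.sig + h.fin + 2]
8. n6.cnt = false  [A.ok > -3]
9. n7.pre = 30  [terminal]
10. n8.sig = 16  [16]
11. n9.sig = 25  [A₀.sig * 2 - 7]
12. n10.sig = -7  [terminal]
13. n9.ok = 9  [A.sig - 16]
14. n11.val = 3  [A₀.sig - 13]
15. n12.pre = 24  [terminal]
16. n13.pre = 24  [terminal]
17. n11.pre = 1  [B.val - 2]
18. n14.val = 17  [A₁.ok + B₀.pre + 7]
19. n15.sig = 28  [terminal]
20. n14.pre = 6  [c.sig + B.val - 39]
21. n8.ok = 30  [A₀.sig + A₁.ok + 5]
22. n6.lab = -4  [A.ok - 34]
23. n6.key = "zn"  ["zn"]
24. n16.cnt = false  [S₀.cnt == false]
25. n17.cnt = true  [not S₀.cnt]
26. n18.sig = 3  [3]
27. n19.pre = 25  [terminal]
28. n20.pre = 14  [terminal]
29. n21.pre = 1  [terminal]
30. n18.ok = -6  [d₁.pre - 20]
31. n22.val = 5  [A.ok * -1 - 1]
32. n23.fin = 23  [terminal]
33. n24.fin = -2  [terminal]
34. n22.pre = 29  [h₀.fin + 6]
35. n17.lab = -2  [(if S.cnt then B.pre else A.ok) - 31]
36. n17.key = "kx"  ["kx"]
37. n16.lab = 2  [S₁.lab + 4]
38. n16.key = "mkx"  ["m" ++ S₁.key]
39. n3.lab = 28  [S₁.lab + 32]
40. n3.key = "znv"  [S₁.key ++ "v"]
41. n0.lab = -8  [S₁.lab - 36]
42. n0.key = "uv"  ["uv"]

-8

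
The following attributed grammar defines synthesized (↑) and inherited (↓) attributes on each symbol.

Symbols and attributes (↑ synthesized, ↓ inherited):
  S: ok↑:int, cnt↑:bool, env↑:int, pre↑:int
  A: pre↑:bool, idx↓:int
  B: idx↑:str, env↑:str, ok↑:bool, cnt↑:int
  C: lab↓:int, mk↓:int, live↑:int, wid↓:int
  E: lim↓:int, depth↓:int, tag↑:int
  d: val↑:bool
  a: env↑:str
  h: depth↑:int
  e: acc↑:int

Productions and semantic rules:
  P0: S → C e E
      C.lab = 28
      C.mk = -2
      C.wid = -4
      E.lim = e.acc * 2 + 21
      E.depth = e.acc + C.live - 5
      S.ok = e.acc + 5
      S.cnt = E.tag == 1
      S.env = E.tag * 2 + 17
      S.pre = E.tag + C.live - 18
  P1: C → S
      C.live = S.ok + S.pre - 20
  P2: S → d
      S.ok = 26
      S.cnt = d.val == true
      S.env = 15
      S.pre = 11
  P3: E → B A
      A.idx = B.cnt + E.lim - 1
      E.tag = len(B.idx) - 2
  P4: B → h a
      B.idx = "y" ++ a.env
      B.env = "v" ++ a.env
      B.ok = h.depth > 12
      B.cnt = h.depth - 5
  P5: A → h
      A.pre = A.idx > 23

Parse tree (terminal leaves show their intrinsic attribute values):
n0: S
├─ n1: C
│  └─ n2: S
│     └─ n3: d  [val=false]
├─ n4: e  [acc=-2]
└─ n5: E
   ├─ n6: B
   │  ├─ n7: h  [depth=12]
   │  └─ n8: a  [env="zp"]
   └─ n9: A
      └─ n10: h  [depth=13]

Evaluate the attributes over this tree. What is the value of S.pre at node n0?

0

1. n1.lab = 28  [28]
2. n1.mk = -2  [-2]
3. n1.wid = -4  [-4]
4. n3.val = false  [terminal]
5. n2.ok = 26  [26]
6. n2.cnt = false  [d.val == true]
7. n2.env = 15  [15]
8. n2.pre = 11  [11]
9. n1.live = 17  [S.ok + S.pre - 20]
10. n4.acc = -2  [terminal]
11. n5.lim = 17  [e.acc * 2 + 21]
12. n5.depth = 10  [e.acc + C.live - 5]
13. n7.depth = 12  [terminal]
14. n8.env = "zp"  [terminal]
15. n6.idx = "yzp"  ["y" ++ a.env]
16. n6.env = "vzp"  ["v" ++ a.env]
17. n6.ok = false  [h.depth > 12]
18. n6.cnt = 7  [h.depth - 5]
19. n9.idx = 23  [B.cnt + E.lim - 1]
20. n10.depth = 13  [terminal]
21. n9.pre = false  [A.idx > 23]
22. n5.tag = 1  [len(B.idx) - 2]
23. n0.ok = 3  [e.acc + 5]
24. n0.cnt = true  [E.tag == 1]
25. n0.env = 19  [E.tag * 2 + 17]
26. n0.pre = 0  [E.tag + C.live - 18]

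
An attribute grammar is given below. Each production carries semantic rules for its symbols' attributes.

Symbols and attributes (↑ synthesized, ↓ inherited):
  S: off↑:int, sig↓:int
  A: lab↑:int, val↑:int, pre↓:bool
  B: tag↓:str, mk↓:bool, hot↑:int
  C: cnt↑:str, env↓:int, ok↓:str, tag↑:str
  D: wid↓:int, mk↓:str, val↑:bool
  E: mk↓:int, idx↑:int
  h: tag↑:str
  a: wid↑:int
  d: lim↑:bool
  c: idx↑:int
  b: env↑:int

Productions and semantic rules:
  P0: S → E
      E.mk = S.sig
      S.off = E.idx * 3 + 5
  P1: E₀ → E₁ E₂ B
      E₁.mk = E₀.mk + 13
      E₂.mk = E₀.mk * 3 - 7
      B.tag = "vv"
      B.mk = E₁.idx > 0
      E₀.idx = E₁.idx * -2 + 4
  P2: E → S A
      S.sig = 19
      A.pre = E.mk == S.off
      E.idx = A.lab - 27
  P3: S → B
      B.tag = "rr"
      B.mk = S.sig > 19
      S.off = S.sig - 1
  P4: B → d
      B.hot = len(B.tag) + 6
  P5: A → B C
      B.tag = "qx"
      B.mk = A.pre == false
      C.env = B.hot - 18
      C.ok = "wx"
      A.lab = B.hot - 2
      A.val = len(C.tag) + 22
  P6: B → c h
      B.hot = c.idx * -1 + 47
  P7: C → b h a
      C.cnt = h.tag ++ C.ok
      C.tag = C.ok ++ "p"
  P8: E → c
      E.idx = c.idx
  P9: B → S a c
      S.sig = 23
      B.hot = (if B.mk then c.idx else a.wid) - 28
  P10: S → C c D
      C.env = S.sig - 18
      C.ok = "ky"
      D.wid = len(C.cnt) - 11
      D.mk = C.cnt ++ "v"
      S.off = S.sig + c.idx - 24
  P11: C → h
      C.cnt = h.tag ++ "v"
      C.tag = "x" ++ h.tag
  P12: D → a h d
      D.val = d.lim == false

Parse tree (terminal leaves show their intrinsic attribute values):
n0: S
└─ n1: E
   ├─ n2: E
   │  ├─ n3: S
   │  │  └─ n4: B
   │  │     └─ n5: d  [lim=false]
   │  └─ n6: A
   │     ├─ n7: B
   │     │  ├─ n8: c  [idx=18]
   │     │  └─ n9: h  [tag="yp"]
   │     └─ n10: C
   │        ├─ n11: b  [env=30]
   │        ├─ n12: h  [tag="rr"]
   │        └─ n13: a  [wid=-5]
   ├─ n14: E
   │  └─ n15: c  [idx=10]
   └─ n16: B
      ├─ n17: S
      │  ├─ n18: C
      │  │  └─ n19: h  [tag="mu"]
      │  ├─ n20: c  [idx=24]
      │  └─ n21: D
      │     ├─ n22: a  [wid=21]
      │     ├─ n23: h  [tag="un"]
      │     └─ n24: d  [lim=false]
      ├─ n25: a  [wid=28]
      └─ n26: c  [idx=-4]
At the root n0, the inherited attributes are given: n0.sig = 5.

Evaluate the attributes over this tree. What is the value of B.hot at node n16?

0

1. n0.sig = 5  [given at root]
2. n1.mk = 5  [S.sig]
3. n2.mk = 18  [E₀.mk + 13]
4. n3.sig = 19  [19]
5. n4.tag = "rr"  ["rr"]
6. n4.mk = false  [S.sig > 19]
7. n5.lim = false  [terminal]
8. n4.hot = 8  [len(B.tag) + 6]
9. n3.off = 18  [S.sig - 1]
10. n6.pre = true  [E.mk == S.off]
11. n7.tag = "qx"  ["qx"]
12. n7.mk = false  [A.pre == false]
13. n8.idx = 18  [terminal]
14. n9.tag = "yp"  [terminal]
15. n7.hot = 29  [c.idx * -1 + 47]
16. n10.env = 11  [B.hot - 18]
17. n10.ok = "wx"  ["wx"]
18. n11.env = 30  [terminal]
19. n12.tag = "rr"  [terminal]
20. n13.wid = -5  [terminal]
21. n10.cnt = "rrwx"  [h.tag ++ C.ok]
22. n10.tag = "wxp"  [C.ok ++ "p"]
23. n6.lab = 27  [B.hot - 2]
24. n6.val = 25  [len(C.tag) + 22]
25. n2.idx = 0  [A.lab - 27]
26. n14.mk = 8  [E₀.mk * 3 - 7]
27. n15.idx = 10  [terminal]
28. n14.idx = 10  [c.idx]
29. n16.tag = "vv"  ["vv"]
30. n16.mk = false  [E₁.idx > 0]
31. n17.sig = 23  [23]
32. n18.env = 5  [S.sig - 18]
33. n18.ok = "ky"  ["ky"]
34. n19.tag = "mu"  [terminal]
35. n18.cnt = "muv"  [h.tag ++ "v"]
36. n18.tag = "xmu"  ["x" ++ h.tag]
37. n20.idx = 24  [terminal]
38. n21.wid = -8  [len(C.cnt) - 11]
39. n21.mk = "muvv"  [C.cnt ++ "v"]
40. n22.wid = 21  [terminal]
41. n23.tag = "un"  [terminal]
42. n24.lim = false  [terminal]
43. n21.val = true  [d.lim == false]
44. n17.off = 23  [S.sig + c.idx - 24]
45. n25.wid = 28  [terminal]
46. n26.idx = -4  [terminal]
47. n16.hot = 0  [(if B.mk then c.idx else a.wid) - 28]
48. n1.idx = 4  [E₁.idx * -2 + 4]
49. n0.off = 17  [E.idx * 3 + 5]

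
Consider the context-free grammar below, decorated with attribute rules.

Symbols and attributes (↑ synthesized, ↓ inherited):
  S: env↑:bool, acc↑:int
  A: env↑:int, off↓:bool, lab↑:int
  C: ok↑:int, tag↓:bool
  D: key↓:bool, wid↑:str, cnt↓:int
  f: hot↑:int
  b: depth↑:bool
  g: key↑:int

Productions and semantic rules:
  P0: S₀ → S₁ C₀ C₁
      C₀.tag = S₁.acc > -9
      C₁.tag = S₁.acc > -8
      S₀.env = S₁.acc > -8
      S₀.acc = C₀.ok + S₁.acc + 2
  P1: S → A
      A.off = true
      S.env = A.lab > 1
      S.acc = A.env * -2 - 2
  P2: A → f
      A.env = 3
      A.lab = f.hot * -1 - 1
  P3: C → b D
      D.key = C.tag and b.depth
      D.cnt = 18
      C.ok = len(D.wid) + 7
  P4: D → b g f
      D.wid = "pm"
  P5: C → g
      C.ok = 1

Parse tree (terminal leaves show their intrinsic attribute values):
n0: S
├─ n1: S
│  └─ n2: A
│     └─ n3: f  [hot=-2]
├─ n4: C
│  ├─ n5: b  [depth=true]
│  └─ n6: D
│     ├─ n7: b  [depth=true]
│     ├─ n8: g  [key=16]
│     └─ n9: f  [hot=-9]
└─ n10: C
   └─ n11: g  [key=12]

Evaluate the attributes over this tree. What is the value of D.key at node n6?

true

1. n2.off = true  [true]
2. n3.hot = -2  [terminal]
3. n2.env = 3  [3]
4. n2.lab = 1  [f.hot * -1 - 1]
5. n1.env = false  [A.lab > 1]
6. n1.acc = -8  [A.env * -2 - 2]
7. n4.tag = true  [S₁.acc > -9]
8. n5.depth = true  [terminal]
9. n6.key = true  [C.tag and b.depth]
10. n6.cnt = 18  [18]
11. n7.depth = true  [terminal]
12. n8.key = 16  [terminal]
13. n9.hot = -9  [terminal]
14. n6.wid = "pm"  ["pm"]
15. n4.ok = 9  [len(D.wid) + 7]
16. n10.tag = false  [S₁.acc > -8]
17. n11.key = 12  [terminal]
18. n10.ok = 1  [1]
19. n0.env = false  [S₁.acc > -8]
20. n0.acc = 3  [C₀.ok + S₁.acc + 2]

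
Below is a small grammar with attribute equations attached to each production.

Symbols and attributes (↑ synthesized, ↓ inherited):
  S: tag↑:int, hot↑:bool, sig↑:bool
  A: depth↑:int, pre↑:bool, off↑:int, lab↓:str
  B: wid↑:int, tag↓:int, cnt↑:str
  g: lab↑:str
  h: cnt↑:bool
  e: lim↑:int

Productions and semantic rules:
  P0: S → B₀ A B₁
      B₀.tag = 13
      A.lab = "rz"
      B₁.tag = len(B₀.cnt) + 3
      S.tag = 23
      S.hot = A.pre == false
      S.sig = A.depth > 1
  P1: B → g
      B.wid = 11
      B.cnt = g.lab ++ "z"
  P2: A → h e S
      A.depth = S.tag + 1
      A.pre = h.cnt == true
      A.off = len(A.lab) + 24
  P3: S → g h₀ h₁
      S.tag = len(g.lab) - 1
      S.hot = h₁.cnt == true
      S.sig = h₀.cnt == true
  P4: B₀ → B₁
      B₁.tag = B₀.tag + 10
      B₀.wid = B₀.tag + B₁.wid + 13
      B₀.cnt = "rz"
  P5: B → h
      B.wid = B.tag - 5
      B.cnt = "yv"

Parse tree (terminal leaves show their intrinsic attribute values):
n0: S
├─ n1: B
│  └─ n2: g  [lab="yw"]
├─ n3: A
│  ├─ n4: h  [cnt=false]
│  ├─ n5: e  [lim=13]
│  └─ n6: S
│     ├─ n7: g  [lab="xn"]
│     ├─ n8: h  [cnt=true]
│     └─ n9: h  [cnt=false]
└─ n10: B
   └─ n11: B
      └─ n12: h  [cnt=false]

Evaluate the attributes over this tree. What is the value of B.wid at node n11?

11

1. n1.tag = 13  [13]
2. n2.lab = "yw"  [terminal]
3. n1.wid = 11  [11]
4. n1.cnt = "ywz"  [g.lab ++ "z"]
5. n3.lab = "rz"  ["rz"]
6. n4.cnt = false  [terminal]
7. n5.lim = 13  [terminal]
8. n7.lab = "xn"  [terminal]
9. n8.cnt = true  [terminal]
10. n9.cnt = false  [terminal]
11. n6.tag = 1  [len(g.lab) - 1]
12. n6.hot = false  [h₁.cnt == true]
13. n6.sig = true  [h₀.cnt == true]
14. n3.depth = 2  [S.tag + 1]
15. n3.pre = false  [h.cnt == true]
16. n3.off = 26  [len(A.lab) + 24]
17. n10.tag = 6  [len(B₀.cnt) + 3]
18. n11.tag = 16  [B₀.tag + 10]
19. n12.cnt = false  [terminal]
20. n11.wid = 11  [B.tag - 5]
21. n11.cnt = "yv"  ["yv"]
22. n10.wid = 30  [B₀.tag + B₁.wid + 13]
23. n10.cnt = "rz"  ["rz"]
24. n0.tag = 23  [23]
25. n0.hot = true  [A.pre == false]
26. n0.sig = true  [A.depth > 1]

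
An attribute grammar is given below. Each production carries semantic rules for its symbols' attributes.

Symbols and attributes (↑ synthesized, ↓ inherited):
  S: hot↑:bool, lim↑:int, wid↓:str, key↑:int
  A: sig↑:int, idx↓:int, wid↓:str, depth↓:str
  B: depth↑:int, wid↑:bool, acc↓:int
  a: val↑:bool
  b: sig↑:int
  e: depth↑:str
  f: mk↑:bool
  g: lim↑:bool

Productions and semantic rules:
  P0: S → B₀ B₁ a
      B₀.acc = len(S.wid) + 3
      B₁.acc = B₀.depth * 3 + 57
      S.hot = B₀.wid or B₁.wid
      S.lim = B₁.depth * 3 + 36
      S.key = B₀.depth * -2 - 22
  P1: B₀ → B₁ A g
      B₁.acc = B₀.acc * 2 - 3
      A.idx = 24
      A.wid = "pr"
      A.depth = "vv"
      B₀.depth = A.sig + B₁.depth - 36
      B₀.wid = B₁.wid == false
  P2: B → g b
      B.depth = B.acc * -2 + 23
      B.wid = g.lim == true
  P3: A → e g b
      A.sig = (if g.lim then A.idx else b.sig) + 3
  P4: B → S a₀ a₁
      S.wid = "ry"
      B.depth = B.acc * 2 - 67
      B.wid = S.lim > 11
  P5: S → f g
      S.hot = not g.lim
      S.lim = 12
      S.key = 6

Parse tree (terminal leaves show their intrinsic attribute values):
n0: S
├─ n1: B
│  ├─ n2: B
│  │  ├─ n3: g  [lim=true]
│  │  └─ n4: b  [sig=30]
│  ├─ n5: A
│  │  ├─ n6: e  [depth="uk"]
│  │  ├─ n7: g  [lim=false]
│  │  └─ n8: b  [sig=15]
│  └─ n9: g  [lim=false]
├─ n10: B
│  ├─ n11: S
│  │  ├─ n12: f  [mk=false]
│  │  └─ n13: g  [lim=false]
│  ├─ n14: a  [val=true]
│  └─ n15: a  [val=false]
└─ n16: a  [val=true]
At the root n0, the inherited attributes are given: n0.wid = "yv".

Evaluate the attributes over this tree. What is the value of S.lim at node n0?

15

1. n0.wid = "yv"  [given at root]
2. n1.acc = 5  [len(S.wid) + 3]
3. n2.acc = 7  [B₀.acc * 2 - 3]
4. n3.lim = true  [terminal]
5. n4.sig = 30  [terminal]
6. n2.depth = 9  [B.acc * -2 + 23]
7. n2.wid = true  [g.lim == true]
8. n5.idx = 24  [24]
9. n5.wid = "pr"  ["pr"]
10. n5.depth = "vv"  ["vv"]
11. n6.depth = "uk"  [terminal]
12. n7.lim = false  [terminal]
13. n8.sig = 15  [terminal]
14. n5.sig = 18  [(if g.lim then A.idx else b.sig) + 3]
15. n9.lim = false  [terminal]
16. n1.depth = -9  [A.sig + B₁.depth - 36]
17. n1.wid = false  [B₁.wid == false]
18. n10.acc = 30  [B₀.depth * 3 + 57]
19. n11.wid = "ry"  ["ry"]
20. n12.mk = false  [terminal]
21. n13.lim = false  [terminal]
22. n11.hot = true  [not g.lim]
23. n11.lim = 12  [12]
24. n11.key = 6  [6]
25. n14.val = true  [terminal]
26. n15.val = false  [terminal]
27. n10.depth = -7  [B.acc * 2 - 67]
28. n10.wid = true  [S.lim > 11]
29. n16.val = true  [terminal]
30. n0.hot = true  [B₀.wid or B₁.wid]
31. n0.lim = 15  [B₁.depth * 3 + 36]
32. n0.key = -4  [B₀.depth * -2 - 22]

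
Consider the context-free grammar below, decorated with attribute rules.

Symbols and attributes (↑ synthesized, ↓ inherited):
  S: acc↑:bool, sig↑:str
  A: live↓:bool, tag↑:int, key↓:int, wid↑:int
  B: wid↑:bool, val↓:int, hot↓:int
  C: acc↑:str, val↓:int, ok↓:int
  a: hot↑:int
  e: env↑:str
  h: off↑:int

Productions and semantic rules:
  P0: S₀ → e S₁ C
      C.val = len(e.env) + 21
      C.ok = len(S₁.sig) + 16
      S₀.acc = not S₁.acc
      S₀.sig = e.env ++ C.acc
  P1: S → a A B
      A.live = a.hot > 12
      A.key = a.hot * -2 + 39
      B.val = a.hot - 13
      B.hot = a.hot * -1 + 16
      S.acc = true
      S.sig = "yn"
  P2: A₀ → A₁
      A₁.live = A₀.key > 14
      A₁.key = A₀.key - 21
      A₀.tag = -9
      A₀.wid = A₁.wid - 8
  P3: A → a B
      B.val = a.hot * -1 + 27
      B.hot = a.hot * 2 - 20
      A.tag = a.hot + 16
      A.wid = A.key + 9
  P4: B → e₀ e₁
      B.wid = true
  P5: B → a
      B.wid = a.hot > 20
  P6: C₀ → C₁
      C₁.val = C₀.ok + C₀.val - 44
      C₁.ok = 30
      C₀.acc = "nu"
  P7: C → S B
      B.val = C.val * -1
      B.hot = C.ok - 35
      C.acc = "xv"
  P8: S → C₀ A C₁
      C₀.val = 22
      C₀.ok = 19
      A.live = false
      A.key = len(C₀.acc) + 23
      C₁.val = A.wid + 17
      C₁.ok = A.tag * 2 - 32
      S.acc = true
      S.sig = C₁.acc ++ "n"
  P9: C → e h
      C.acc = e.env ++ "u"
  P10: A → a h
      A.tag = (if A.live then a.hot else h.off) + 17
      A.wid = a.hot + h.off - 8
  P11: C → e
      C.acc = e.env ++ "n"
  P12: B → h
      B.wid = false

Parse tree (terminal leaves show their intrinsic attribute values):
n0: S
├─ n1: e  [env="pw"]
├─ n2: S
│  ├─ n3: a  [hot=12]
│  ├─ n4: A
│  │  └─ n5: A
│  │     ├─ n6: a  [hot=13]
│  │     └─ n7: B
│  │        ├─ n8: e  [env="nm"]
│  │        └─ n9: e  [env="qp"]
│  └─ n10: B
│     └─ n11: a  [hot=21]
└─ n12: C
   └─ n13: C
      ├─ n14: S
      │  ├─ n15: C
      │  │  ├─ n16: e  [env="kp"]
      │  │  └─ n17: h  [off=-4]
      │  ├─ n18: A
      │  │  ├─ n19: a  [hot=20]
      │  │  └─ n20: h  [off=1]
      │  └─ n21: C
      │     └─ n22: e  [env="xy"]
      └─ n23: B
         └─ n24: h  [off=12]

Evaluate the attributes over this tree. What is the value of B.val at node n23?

1. n1.env = "pw"  [terminal]
2. n3.hot = 12  [terminal]
3. n4.live = false  [a.hot > 12]
4. n4.key = 15  [a.hot * -2 + 39]
5. n5.live = true  [A₀.key > 14]
6. n5.key = -6  [A₀.key - 21]
7. n6.hot = 13  [terminal]
8. n7.val = 14  [a.hot * -1 + 27]
9. n7.hot = 6  [a.hot * 2 - 20]
10. n8.env = "nm"  [terminal]
11. n9.env = "qp"  [terminal]
12. n7.wid = true  [true]
13. n5.tag = 29  [a.hot + 16]
14. n5.wid = 3  [A.key + 9]
15. n4.tag = -9  [-9]
16. n4.wid = -5  [A₁.wid - 8]
17. n10.val = -1  [a.hot - 13]
18. n10.hot = 4  [a.hot * -1 + 16]
19. n11.hot = 21  [terminal]
20. n10.wid = true  [a.hot > 20]
21. n2.acc = true  [true]
22. n2.sig = "yn"  ["yn"]
23. n12.val = 23  [len(e.env) + 21]
24. n12.ok = 18  [len(S₁.sig) + 16]
25. n13.val = -3  [C₀.ok + C₀.val - 44]
26. n13.ok = 30  [30]
27. n15.val = 22  [22]
28. n15.ok = 19  [19]
29. n16.env = "kp"  [terminal]
30. n17.off = -4  [terminal]
31. n15.acc = "kpu"  [e.env ++ "u"]
32. n18.live = false  [false]
33. n18.key = 26  [len(C₀.acc) + 23]
34. n19.hot = 20  [terminal]
35. n20.off = 1  [terminal]
36. n18.tag = 18  [(if A.live then a.hot else h.off) + 17]
37. n18.wid = 13  [a.hot + h.off - 8]
38. n21.val = 30  [A.wid + 17]
39. n21.ok = 4  [A.tag * 2 - 32]
40. n22.env = "xy"  [terminal]
41. n21.acc = "xyn"  [e.env ++ "n"]
42. n14.acc = true  [true]
43. n14.sig = "xynn"  [C₁.acc ++ "n"]
44. n23.val = 3  [C.val * -1]
45. n23.hot = -5  [C.ok - 35]
46. n24.off = 12  [terminal]
47. n23.wid = false  [false]
48. n13.acc = "xv"  ["xv"]
49. n12.acc = "nu"  ["nu"]
50. n0.acc = false  [not S₁.acc]
51. n0.sig = "pwnu"  [e.env ++ C.acc]

3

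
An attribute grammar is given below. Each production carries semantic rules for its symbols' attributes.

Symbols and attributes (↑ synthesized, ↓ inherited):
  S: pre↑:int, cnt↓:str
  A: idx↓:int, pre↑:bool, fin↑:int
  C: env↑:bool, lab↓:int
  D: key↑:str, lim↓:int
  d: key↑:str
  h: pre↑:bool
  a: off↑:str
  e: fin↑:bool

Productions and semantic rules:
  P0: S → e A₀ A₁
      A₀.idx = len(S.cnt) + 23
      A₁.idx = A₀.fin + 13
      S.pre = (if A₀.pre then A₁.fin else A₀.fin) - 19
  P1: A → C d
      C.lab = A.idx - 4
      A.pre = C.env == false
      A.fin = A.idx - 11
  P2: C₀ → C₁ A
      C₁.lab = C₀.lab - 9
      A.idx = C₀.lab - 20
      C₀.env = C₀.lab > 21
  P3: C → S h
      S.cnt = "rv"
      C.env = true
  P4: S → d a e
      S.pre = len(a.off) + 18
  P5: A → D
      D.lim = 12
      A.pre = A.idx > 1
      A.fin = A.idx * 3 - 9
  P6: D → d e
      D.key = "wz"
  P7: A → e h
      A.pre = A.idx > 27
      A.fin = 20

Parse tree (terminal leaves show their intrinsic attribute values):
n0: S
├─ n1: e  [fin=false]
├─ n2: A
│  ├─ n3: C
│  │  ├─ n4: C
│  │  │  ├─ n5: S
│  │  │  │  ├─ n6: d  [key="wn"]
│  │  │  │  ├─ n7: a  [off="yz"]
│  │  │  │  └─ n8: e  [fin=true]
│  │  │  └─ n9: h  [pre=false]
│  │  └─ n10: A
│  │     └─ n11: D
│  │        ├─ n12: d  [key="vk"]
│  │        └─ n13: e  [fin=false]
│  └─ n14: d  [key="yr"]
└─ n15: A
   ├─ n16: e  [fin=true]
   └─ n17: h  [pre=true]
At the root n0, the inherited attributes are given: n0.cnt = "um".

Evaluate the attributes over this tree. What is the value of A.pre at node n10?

1. n0.cnt = "um"  [given at root]
2. n1.fin = false  [terminal]
3. n2.idx = 25  [len(S.cnt) + 23]
4. n3.lab = 21  [A.idx - 4]
5. n4.lab = 12  [C₀.lab - 9]
6. n5.cnt = "rv"  ["rv"]
7. n6.key = "wn"  [terminal]
8. n7.off = "yz"  [terminal]
9. n8.fin = true  [terminal]
10. n5.pre = 20  [len(a.off) + 18]
11. n9.pre = false  [terminal]
12. n4.env = true  [true]
13. n10.idx = 1  [C₀.lab - 20]
14. n11.lim = 12  [12]
15. n12.key = "vk"  [terminal]
16. n13.fin = false  [terminal]
17. n11.key = "wz"  ["wz"]
18. n10.pre = false  [A.idx > 1]
19. n10.fin = -6  [A.idx * 3 - 9]
20. n3.env = false  [C₀.lab > 21]
21. n14.key = "yr"  [terminal]
22. n2.pre = true  [C.env == false]
23. n2.fin = 14  [A.idx - 11]
24. n15.idx = 27  [A₀.fin + 13]
25. n16.fin = true  [terminal]
26. n17.pre = true  [terminal]
27. n15.pre = false  [A.idx > 27]
28. n15.fin = 20  [20]
29. n0.pre = 1  [(if A₀.pre then A₁.fin else A₀.fin) - 19]

false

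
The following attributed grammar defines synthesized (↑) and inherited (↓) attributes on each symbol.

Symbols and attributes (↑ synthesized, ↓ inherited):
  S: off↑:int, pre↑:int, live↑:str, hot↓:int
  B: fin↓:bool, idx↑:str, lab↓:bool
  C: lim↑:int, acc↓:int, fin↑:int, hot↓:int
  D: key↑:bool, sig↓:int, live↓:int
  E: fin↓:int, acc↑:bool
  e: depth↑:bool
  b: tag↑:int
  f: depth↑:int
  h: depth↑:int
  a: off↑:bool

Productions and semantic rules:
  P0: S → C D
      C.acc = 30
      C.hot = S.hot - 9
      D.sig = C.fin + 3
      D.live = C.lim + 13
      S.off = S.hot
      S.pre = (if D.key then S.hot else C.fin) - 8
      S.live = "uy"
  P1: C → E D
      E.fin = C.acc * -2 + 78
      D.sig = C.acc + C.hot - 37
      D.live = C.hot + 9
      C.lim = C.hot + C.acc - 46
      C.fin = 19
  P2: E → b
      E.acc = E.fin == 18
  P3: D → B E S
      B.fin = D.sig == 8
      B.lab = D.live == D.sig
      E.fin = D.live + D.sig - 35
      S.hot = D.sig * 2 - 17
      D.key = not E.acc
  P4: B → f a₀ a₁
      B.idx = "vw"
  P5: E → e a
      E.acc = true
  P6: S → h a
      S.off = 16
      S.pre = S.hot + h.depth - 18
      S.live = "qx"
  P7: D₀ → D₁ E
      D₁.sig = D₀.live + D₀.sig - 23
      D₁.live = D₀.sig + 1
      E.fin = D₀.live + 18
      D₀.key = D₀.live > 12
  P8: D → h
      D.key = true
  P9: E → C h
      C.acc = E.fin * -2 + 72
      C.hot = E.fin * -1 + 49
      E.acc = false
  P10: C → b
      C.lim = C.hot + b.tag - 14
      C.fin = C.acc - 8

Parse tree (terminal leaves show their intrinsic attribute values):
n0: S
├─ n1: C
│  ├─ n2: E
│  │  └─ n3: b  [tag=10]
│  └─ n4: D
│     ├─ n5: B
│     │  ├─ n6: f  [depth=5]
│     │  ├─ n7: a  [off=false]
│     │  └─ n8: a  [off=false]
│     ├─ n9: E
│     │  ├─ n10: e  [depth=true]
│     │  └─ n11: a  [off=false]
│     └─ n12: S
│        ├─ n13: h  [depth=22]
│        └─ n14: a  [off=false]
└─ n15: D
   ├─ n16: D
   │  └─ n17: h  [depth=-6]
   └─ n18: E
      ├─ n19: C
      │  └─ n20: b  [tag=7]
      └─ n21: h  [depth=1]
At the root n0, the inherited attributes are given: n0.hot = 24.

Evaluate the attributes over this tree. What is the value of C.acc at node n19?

1. n0.hot = 24  [given at root]
2. n1.acc = 30  [30]
3. n1.hot = 15  [S.hot - 9]
4. n2.fin = 18  [C.acc * -2 + 78]
5. n3.tag = 10  [terminal]
6. n2.acc = true  [E.fin == 18]
7. n4.sig = 8  [C.acc + C.hot - 37]
8. n4.live = 24  [C.hot + 9]
9. n5.fin = true  [D.sig == 8]
10. n5.lab = false  [D.live == D.sig]
11. n6.depth = 5  [terminal]
12. n7.off = false  [terminal]
13. n8.off = false  [terminal]
14. n5.idx = "vw"  ["vw"]
15. n9.fin = -3  [D.live + D.sig - 35]
16. n10.depth = true  [terminal]
17. n11.off = false  [terminal]
18. n9.acc = true  [true]
19. n12.hot = -1  [D.sig * 2 - 17]
20. n13.depth = 22  [terminal]
21. n14.off = false  [terminal]
22. n12.off = 16  [16]
23. n12.pre = 3  [S.hot + h.depth - 18]
24. n12.live = "qx"  ["qx"]
25. n4.key = false  [not E.acc]
26. n1.lim = -1  [C.hot + C.acc - 46]
27. n1.fin = 19  [19]
28. n15.sig = 22  [C.fin + 3]
29. n15.live = 12  [C.lim + 13]
30. n16.sig = 11  [D₀.live + D₀.sig - 23]
31. n16.live = 23  [D₀.sig + 1]
32. n17.depth = -6  [terminal]
33. n16.key = true  [true]
34. n18.fin = 30  [D₀.live + 18]
35. n19.acc = 12  [E.fin * -2 + 72]
36. n19.hot = 19  [E.fin * -1 + 49]
37. n20.tag = 7  [terminal]
38. n19.lim = 12  [C.hot + b.tag - 14]
39. n19.fin = 4  [C.acc - 8]
40. n21.depth = 1  [terminal]
41. n18.acc = false  [false]
42. n15.key = false  [D₀.live > 12]
43. n0.off = 24  [S.hot]
44. n0.pre = 11  [(if D.key then S.hot else C.fin) - 8]
45. n0.live = "uy"  ["uy"]

12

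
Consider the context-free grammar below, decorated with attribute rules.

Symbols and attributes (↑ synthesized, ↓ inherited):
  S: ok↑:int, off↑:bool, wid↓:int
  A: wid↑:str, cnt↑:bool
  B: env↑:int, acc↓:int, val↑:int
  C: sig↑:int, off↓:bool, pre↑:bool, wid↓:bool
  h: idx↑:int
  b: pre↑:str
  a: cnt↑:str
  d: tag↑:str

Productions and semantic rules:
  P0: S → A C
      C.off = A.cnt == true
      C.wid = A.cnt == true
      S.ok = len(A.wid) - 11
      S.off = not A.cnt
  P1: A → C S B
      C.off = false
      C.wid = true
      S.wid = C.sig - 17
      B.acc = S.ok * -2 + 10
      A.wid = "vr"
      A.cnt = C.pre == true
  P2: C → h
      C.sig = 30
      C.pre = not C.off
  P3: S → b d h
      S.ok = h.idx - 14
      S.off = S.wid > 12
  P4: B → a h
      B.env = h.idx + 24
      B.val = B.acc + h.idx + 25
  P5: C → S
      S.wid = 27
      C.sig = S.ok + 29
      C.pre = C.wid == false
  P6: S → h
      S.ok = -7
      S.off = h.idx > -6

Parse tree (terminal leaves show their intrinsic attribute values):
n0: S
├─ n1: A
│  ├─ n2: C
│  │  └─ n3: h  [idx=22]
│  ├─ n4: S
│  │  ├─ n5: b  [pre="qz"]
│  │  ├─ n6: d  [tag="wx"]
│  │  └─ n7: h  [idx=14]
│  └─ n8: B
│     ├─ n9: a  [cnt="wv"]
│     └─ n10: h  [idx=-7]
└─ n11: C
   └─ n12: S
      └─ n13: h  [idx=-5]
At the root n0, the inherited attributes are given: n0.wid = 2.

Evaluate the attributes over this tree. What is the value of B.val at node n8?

28

1. n0.wid = 2  [given at root]
2. n2.off = false  [false]
3. n2.wid = true  [true]
4. n3.idx = 22  [terminal]
5. n2.sig = 30  [30]
6. n2.pre = true  [not C.off]
7. n4.wid = 13  [C.sig - 17]
8. n5.pre = "qz"  [terminal]
9. n6.tag = "wx"  [terminal]
10. n7.idx = 14  [terminal]
11. n4.ok = 0  [h.idx - 14]
12. n4.off = true  [S.wid > 12]
13. n8.acc = 10  [S.ok * -2 + 10]
14. n9.cnt = "wv"  [terminal]
15. n10.idx = -7  [terminal]
16. n8.env = 17  [h.idx + 24]
17. n8.val = 28  [B.acc + h.idx + 25]
18. n1.wid = "vr"  ["vr"]
19. n1.cnt = true  [C.pre == true]
20. n11.off = true  [A.cnt == true]
21. n11.wid = true  [A.cnt == true]
22. n12.wid = 27  [27]
23. n13.idx = -5  [terminal]
24. n12.ok = -7  [-7]
25. n12.off = true  [h.idx > -6]
26. n11.sig = 22  [S.ok + 29]
27. n11.pre = false  [C.wid == false]
28. n0.ok = -9  [len(A.wid) - 11]
29. n0.off = false  [not A.cnt]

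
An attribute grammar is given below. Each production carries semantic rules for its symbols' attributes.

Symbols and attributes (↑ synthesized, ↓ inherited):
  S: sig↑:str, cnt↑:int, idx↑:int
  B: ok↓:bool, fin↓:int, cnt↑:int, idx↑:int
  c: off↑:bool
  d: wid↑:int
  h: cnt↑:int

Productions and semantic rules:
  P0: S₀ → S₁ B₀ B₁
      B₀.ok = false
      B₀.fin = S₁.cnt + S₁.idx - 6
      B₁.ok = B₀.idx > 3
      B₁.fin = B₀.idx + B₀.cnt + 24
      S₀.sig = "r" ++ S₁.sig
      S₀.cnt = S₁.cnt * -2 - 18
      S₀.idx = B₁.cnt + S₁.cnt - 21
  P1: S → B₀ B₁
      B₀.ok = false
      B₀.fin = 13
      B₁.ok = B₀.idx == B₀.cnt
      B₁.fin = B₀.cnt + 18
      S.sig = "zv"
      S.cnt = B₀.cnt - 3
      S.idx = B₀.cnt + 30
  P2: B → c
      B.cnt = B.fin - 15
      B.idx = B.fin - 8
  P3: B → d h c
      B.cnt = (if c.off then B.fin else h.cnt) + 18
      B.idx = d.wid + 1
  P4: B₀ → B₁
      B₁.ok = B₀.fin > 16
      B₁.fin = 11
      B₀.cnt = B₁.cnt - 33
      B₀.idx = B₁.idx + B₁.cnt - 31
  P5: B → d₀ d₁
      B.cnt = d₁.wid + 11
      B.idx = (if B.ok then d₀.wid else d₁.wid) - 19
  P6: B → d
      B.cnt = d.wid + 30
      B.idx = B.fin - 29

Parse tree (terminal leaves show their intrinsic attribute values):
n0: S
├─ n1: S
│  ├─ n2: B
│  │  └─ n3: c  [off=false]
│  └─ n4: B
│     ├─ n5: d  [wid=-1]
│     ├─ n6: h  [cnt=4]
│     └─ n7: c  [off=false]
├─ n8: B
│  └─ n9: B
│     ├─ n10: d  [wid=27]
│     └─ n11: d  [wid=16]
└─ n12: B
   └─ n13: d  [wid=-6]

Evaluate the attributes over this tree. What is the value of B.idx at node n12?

-7

1. n2.ok = false  [false]
2. n2.fin = 13  [13]
3. n3.off = false  [terminal]
4. n2.cnt = -2  [B.fin - 15]
5. n2.idx = 5  [B.fin - 8]
6. n4.ok = false  [B₀.idx == B₀.cnt]
7. n4.fin = 16  [B₀.cnt + 18]
8. n5.wid = -1  [terminal]
9. n6.cnt = 4  [terminal]
10. n7.off = false  [terminal]
11. n4.cnt = 22  [(if c.off then B.fin else h.cnt) + 18]
12. n4.idx = 0  [d.wid + 1]
13. n1.sig = "zv"  ["zv"]
14. n1.cnt = -5  [B₀.cnt - 3]
15. n1.idx = 28  [B₀.cnt + 30]
16. n8.ok = false  [false]
17. n8.fin = 17  [S₁.cnt + S₁.idx - 6]
18. n9.ok = true  [B₀.fin > 16]
19. n9.fin = 11  [11]
20. n10.wid = 27  [terminal]
21. n11.wid = 16  [terminal]
22. n9.cnt = 27  [d₁.wid + 11]
23. n9.idx = 8  [(if B.ok then d₀.wid else d₁.wid) - 19]
24. n8.cnt = -6  [B₁.cnt - 33]
25. n8.idx = 4  [B₁.idx + B₁.cnt - 31]
26. n12.ok = true  [B₀.idx > 3]
27. n12.fin = 22  [B₀.idx + B₀.cnt + 24]
28. n13.wid = -6  [terminal]
29. n12.cnt = 24  [d.wid + 30]
30. n12.idx = -7  [B.fin - 29]
31. n0.sig = "rzv"  ["r" ++ S₁.sig]
32. n0.cnt = -8  [S₁.cnt * -2 - 18]
33. n0.idx = -2  [B₁.cnt + S₁.cnt - 21]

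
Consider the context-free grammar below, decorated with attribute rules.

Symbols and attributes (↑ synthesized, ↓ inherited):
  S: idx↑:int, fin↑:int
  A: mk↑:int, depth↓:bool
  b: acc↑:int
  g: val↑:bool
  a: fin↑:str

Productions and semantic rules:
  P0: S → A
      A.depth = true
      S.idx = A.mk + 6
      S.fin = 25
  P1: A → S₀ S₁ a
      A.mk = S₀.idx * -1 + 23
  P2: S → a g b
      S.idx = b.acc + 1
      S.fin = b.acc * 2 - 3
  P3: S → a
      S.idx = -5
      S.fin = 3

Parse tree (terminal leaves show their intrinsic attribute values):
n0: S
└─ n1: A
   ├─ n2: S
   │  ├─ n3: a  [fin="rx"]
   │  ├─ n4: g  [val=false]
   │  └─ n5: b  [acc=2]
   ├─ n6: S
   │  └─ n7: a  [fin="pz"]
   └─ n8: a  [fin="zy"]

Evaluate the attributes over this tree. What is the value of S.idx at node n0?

26

1. n1.depth = true  [true]
2. n3.fin = "rx"  [terminal]
3. n4.val = false  [terminal]
4. n5.acc = 2  [terminal]
5. n2.idx = 3  [b.acc + 1]
6. n2.fin = 1  [b.acc * 2 - 3]
7. n7.fin = "pz"  [terminal]
8. n6.idx = -5  [-5]
9. n6.fin = 3  [3]
10. n8.fin = "zy"  [terminal]
11. n1.mk = 20  [S₀.idx * -1 + 23]
12. n0.idx = 26  [A.mk + 6]
13. n0.fin = 25  [25]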